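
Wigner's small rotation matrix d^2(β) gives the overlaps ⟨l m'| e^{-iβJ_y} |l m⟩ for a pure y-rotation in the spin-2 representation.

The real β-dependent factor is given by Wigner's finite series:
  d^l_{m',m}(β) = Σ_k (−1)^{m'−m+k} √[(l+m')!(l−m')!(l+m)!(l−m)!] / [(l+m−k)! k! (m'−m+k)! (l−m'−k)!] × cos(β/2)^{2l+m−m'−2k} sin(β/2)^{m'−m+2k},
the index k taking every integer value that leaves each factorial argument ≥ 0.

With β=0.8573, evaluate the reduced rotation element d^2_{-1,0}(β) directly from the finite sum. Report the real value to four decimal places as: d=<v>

d^2_{-1,0}(β=0.8573) via Wigner's sum:
With c≡cos(β/2)=0.909528 and s≡sin(β/2)=0.415643, N=[1·6·2·2]^{1/2}=4.898979
Admissible k: 1..2 (factorial args all ≥0)
  k=1: (−1)^0·4.8990/(2)·0.9095^3·0.4156^1 = +0.766027
  k=2: (−1)^1·4.8990/(2)·0.9095^1·0.4156^3 = -0.159976
d^2_{-1,0}(0.8573) = +0.766027 -0.159976 = +0.606052

d=0.6061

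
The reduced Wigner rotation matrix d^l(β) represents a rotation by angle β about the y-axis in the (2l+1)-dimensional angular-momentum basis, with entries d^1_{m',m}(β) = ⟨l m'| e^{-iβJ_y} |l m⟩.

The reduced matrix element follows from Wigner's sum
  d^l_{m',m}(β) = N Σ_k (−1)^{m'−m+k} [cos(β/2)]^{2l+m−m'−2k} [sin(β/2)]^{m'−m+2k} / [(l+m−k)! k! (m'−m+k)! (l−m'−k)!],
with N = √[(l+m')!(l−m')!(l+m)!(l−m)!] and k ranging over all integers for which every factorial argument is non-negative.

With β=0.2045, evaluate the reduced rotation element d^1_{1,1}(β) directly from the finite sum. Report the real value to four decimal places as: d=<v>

d^1_{1,1}(β=0.2045) via Wigner's sum:
With c≡cos(β/2)=0.994777 and s≡sin(β/2)=0.102072, N=[2·1·2·1]^{1/2}=2.000000
Admissible k: 0..0 (factorial args all ≥0)
  k=0: (−1)^0·2.0000/(2)·0.9948^2·0.1021^0 = +0.989581
d^1_{1,1}(0.2045) = +0.989581

d=0.9896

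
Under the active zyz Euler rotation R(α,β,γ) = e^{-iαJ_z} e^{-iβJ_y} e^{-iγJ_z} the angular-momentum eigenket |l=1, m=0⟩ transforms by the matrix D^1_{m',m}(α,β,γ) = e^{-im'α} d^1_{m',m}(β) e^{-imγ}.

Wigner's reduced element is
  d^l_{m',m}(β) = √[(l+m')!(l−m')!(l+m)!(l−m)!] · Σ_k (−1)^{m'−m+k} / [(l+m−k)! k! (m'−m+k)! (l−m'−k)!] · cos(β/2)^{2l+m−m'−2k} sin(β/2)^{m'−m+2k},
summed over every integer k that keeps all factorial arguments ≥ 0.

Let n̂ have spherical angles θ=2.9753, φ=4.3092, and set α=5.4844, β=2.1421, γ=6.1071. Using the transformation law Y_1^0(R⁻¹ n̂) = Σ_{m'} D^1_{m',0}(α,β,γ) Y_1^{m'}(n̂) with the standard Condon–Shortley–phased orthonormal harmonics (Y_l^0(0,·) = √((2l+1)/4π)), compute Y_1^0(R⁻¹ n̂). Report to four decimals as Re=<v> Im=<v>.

Re=0.2868 Im=0.0000

Need the full column D^1_{m',0} for m'=−1..1 at α=5.4844, β=2.1421, γ=6.1071.
cos(β/2)=0.479203, sin(β/2)=0.877704
d^1_{-1,0}: single k=1 term ⇒ +0.594816;  D = +0.414930-0.426191i
d^1_{0,0}: k∈[0..1] ⇒ +0.229635 -0.770365 = -0.540729;  D = -0.540729+0.000000i
d^1_{1,0}: single k=0 term ⇒ -0.594816;  D = -0.414930-0.426191i
Y_1^{m'}(θ=2.9753,φ=4.3092) and Σ D·Y over m':
  (+0.4149-0.4262i)·(-0.0224+0.0526i)  (-0.5407+0.0000i)·(-0.4819+0.0000i)  (-0.4149-0.4262i)·(+0.0224+0.0526i)
Y_1^0(R⁻¹ n̂) = +0.286774+0.000000i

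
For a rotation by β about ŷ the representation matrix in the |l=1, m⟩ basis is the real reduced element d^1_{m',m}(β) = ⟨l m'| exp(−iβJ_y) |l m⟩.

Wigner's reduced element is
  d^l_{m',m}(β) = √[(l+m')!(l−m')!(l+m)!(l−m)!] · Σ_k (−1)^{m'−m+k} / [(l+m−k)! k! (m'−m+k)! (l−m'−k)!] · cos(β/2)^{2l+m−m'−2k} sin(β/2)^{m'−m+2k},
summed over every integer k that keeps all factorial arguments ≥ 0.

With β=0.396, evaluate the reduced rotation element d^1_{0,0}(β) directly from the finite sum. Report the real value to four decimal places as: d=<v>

d^1_{0,0}(β=0.396) via Wigner's sum:
Half-angle: c=0.980462, s=0.196709. N=√(1·1·1·1)=1.000000
The bounds max(0,m−m')=0 and min(l+m,l−m')=1 give 2 terms
  k=0: (−1)^0·1.0000/(1)·0.9805^2·0.1967^0 = +0.961306
  k=1: (−1)^1·1.0000/(1)·0.9805^0·0.1967^2 = -0.038694
d^1_{0,0}(0.396) = +0.961306 -0.038694 = +0.922611

d=0.9226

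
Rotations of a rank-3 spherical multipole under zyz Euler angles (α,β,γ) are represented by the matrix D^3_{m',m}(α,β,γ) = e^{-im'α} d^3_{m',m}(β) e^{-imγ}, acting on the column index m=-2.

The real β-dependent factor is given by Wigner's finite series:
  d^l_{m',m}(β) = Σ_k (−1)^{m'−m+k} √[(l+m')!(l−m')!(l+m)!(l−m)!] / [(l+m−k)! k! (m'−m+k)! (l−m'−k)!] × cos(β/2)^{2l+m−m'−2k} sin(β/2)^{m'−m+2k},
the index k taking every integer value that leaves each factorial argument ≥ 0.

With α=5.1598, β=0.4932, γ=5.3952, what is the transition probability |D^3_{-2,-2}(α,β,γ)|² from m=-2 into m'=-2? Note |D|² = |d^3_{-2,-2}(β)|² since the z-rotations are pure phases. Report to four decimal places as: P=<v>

P=0.3228

First d^3_{-2,-2}(β=0.4932), then the phase factors e^{-i(-2)α} and e^{-i(-2)γ}:
Half-angle: c=0.969748, s=0.244108. N=√(1·120·1·120)=120.000000
k: max(0,(-2)−(-2))=0 … min(3+(-2),3−(-2))=1
  k=0: (−1)^0·120.0000/(120)·0.9697^6·0.2441^0 = +0.831674
  k=1: (−1)^1·120.0000/(24)·0.9697^4·0.2441^2 = -0.263494
d^3_{-2,-2}(0.4932) = +0.831674 -0.263494 = +0.568181
|D^3_{-2,-2}|² = |d^3_{-2,-2}(β)|² = (+0.568181)² = 0.322829 (the z-rotation phases have unit modulus)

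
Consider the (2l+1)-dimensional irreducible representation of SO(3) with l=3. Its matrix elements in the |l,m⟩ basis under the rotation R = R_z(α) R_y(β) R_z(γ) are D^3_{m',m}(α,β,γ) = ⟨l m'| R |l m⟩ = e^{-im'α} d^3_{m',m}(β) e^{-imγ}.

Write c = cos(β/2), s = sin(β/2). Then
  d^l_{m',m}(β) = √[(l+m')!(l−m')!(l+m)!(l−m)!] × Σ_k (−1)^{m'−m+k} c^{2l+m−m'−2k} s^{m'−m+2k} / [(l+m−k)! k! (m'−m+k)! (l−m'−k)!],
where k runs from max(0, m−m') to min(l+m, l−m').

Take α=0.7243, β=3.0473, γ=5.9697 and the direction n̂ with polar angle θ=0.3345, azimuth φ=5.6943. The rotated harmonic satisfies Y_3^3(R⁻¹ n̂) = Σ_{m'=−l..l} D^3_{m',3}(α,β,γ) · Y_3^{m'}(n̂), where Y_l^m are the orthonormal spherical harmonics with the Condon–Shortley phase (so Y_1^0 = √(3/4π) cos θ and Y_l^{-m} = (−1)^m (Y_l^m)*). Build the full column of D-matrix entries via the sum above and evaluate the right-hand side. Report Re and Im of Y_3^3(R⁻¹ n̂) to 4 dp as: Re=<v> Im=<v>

Re=-0.0103 Im=-0.0168

Need the full column D^3_{m',3} for m'=−3..3 at α=0.7243, β=3.0473, γ=5.9697.
cos(β/2)=0.047129, sin(β/2)=0.998889
d^3_{-3,3}: single k=6 term ⇒ +0.993351;  D = -0.992955+0.028045i
d^3_{-2,3}: single k=5 term ⇒ +0.114802;  D = -0.083800+0.078466i
d^3_{-1,3}: single k=4 term ⇒ +0.008564;  D = -0.000804+0.008526i
d^3_{0,3}: single k=3 term ⇒ +0.000467;  D = +0.000275+0.000377i
d^3_{1,3}: single k=2 term ⇒ +0.000019;  D = +0.000019+0.000004i
d^3_{2,3}: single k=1 term ⇒ +0.000001;  D = +0.000000-0.000000i
d^3_{3,3}: single k=0 term ⇒ +0.000000;  D = +0.000000-0.000000i
Y_3^{m'}(θ=0.3345,φ=5.6943) and Σ D·Y over m':
  (-0.9930+0.0280i)·(-0.0029+0.0145i)  (-0.0838+0.0785i)·(+0.0398+0.0961i)  (-0.0008+0.0085i)·(+0.3054+0.2040i)  (+0.0003+0.0004i)·(+0.5150+0.0000i)  (+0.0000+0.0000i)·(-0.3054+0.2040i)  (+0.0000-0.0000i)·(+0.0398-0.0961i)  (+0.0000-0.0000i)·(+0.0029+0.0145i)
Y_3^3(R⁻¹ n̂) = -0.010283-0.016750i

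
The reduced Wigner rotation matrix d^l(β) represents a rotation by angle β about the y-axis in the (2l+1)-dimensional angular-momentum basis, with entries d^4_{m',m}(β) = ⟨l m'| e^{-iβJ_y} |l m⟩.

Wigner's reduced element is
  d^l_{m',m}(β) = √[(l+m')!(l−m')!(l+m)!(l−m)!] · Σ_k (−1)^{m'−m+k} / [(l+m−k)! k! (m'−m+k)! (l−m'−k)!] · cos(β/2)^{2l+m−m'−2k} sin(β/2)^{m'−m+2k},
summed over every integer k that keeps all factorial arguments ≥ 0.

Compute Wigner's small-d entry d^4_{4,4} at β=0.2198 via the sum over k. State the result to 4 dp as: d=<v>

d^4_{4,4}(β=0.2198) via Wigner's sum:
With c≡cos(β/2)=0.993967 and s≡sin(β/2)=0.109679, N=[40320·1·40320·1]^{1/2}=40320.000000
The bounds max(0,m−m')=0 and min(l+m,l−m')=0 give 1 term
  k=0: (−1)^0·40320.0000/(40320)·0.9940^8·0.1097^0 = +0.952743
d^4_{4,4}(0.2198) = +0.952743

d=0.9527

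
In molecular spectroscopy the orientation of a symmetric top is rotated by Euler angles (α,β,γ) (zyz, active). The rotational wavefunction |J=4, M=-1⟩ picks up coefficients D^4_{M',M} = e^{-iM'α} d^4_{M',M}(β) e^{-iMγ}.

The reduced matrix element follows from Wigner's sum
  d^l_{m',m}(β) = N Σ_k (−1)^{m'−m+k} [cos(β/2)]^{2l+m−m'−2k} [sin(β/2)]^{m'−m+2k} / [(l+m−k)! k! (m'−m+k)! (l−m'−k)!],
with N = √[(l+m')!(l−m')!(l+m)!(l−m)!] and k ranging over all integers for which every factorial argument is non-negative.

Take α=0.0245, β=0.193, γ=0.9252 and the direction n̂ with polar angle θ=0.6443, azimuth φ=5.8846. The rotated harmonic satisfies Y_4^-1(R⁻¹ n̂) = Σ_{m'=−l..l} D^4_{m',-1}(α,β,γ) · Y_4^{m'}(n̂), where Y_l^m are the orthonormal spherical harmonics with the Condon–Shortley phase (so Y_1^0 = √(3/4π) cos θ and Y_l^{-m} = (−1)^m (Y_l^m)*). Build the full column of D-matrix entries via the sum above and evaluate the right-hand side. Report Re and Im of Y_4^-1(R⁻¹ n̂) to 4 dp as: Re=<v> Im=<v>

Need the full column D^4_{m',-1} for m'=−4..4 at α=0.0245, β=0.193, γ=0.9252.
cos(β/2)=0.995347, sin(β/2)=0.096350
d^4_{-4,-1}: single k=3 term ⇒ +0.006539;  D = +0.003405+0.005583i
d^4_{-3,-1}: k∈[2..3] ⇒ +0.071651 -0.001119 = +0.070532;  D = +0.038186+0.059301i
d^4_{-2,-1}: k∈[1..3] ⇒ +0.395651 -0.018537 +0.000116 = +0.377230;  D = +0.211939+0.312064i
d^4_{-1,-1}: k∈[0..3] ⇒ +0.963380 -0.135408 +0.002538 -0.000008 = +0.830502;  D = +0.483291+0.675398i
d^4_{0,-1}: k∈[0..3] ⇒ -0.417053 +0.023448 -0.000220 +0.000000 = -0.393825;  D = -0.236954-0.314564i
d^4_{1,-1}: k∈[0..3] ⇒ +0.090272 -0.002538 +0.000012 -0.000000 = +0.087747;  D = +0.054496+0.068772i
d^4_{2,-1}: k∈[0..2] ⇒ -0.012358 +0.000174 -0.000000 = -0.012185;  D = -0.007799-0.009362i
d^4_{3,-1}: k∈[0..1] ⇒ +0.001119 -0.000006 = +0.001113;  D = +0.000733+0.000837i
d^4_{4,-1}: single k=0 term ⇒ -0.000061;  D = -0.000041-0.000045i
Y_4^{m'}(θ=0.6443,φ=5.8846) and Σ D·Y over m':
  (+0.0034+0.0056i)·(-0.0014+0.0576i)  (+0.0382+0.0593i)·(+0.0794+0.2018i)  (+0.2119+0.3121i)·(+0.2930+0.3000i)  (+0.4833+0.6754i)·(+0.3088+0.1300i)  (-0.2370-0.3146i)·(-0.1984+0.0000i)  (+0.0545+0.0688i)·(-0.3088+0.1300i)  (-0.0078-0.0094i)·(+0.2930-0.3000i)  (+0.0007+0.0008i)·(-0.0794+0.2018i)  (-0.0000-0.0000i)·(-0.0014-0.0576i)
Y_4^-1(R⁻¹ n̂) = +0.036542+0.486929i

Re=0.0365 Im=0.4869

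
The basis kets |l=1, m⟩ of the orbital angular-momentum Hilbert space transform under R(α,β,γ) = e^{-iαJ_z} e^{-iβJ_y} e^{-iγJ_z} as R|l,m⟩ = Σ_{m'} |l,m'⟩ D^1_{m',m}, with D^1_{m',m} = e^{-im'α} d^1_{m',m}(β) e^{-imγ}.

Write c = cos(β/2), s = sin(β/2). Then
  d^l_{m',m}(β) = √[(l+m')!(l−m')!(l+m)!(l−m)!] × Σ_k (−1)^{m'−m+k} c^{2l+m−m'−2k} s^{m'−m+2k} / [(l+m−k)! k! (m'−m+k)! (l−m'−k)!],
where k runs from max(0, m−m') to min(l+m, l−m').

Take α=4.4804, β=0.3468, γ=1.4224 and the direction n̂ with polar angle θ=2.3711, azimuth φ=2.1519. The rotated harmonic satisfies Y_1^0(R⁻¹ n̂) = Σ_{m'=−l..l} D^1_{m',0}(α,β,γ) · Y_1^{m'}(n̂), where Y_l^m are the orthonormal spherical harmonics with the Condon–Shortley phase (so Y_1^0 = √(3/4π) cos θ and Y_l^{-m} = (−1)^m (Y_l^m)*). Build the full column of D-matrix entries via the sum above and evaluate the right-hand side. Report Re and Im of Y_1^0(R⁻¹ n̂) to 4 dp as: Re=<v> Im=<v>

Need the full column D^1_{m',0} for m'=−1..1 at α=4.4804, β=0.3468, γ=1.4224.
cos(β/2)=0.985004, sin(β/2)=0.172532
d^1_{-1,0}: single k=1 term ⇒ +0.240339;  D = -0.055257-0.233900i
d^1_{0,0}: k∈[0..1] ⇒ +0.970233 -0.029767 = +0.940465;  D = +0.940465+0.000000i
d^1_{1,0}: single k=0 term ⇒ -0.240339;  D = +0.055257-0.233900i
Y_1^{m'}(θ=2.3711,φ=2.1519) and Σ D·Y over m':
  (-0.0553-0.2339i)·(-0.1321-0.2011i)  (+0.9405+0.0000i)·(-0.3506+0.0000i)  (+0.0553-0.2339i)·(+0.1321-0.2011i)
Y_1^0(R⁻¹ n̂) = -0.409225+0.000000i

Re=-0.4092 Im=0.0000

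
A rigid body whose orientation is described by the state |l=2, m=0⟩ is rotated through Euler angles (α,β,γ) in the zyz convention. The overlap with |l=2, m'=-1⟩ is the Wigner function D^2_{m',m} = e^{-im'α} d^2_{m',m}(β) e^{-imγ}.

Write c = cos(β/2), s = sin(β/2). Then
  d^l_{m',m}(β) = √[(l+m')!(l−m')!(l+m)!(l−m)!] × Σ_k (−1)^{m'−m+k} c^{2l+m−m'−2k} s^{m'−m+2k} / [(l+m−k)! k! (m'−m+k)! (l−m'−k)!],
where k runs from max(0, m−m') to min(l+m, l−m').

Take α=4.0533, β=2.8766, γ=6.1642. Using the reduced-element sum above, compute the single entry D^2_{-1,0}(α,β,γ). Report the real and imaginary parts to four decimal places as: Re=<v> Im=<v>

First d^2_{-1,0}(β=2.8766), then the phase factors e^{-i(-1)α} and e^{-i(0)γ}:
Half-angle: c=0.132109, s=0.991235. N=√(1·6·2·2)=4.898979
Admissible k: 1..2 (factorial args all ≥0)
  k=1: (−1)^0·4.8990/(2)·0.1321^3·0.9912^1 = +0.005598
  k=2: (−1)^1·4.8990/(2)·0.1321^1·0.9912^3 = -0.315165
d^2_{-1,0}(2.8766) = +0.005598 -0.315165 = -0.309567
D = (-0.612397-0.790550i)·(-0.309567)·(+1.000000+0.000000i) = +0.189578+0.244728i

Re=0.1896 Im=0.2447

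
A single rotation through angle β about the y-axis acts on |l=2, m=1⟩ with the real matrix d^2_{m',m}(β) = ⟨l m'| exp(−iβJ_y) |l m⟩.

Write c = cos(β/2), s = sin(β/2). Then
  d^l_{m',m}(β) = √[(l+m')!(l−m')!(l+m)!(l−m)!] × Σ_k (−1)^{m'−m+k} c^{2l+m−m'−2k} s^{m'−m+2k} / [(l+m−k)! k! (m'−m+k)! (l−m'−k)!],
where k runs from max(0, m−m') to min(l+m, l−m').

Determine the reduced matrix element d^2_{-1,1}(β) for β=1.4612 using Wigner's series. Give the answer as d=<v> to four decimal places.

d^2_{-1,1}(β=1.4612) via Wigner's sum:
c=cos(1.4612/2)=0.744774, s=sin(1.4612/2)=0.667317; N=√[1·6·6·1]=6.000000
Admissible k: 2..3 (factorial args all ≥0)
  k=2: (−1)^0·6.0000/(2)·0.7448^2·0.6673^2 = +0.741027
  k=3: (−1)^1·6.0000/(6)·0.7448^0·0.6673^4 = -0.198302
d^2_{-1,1}(1.4612) = +0.741027 -0.198302 = +0.542725

d=0.5427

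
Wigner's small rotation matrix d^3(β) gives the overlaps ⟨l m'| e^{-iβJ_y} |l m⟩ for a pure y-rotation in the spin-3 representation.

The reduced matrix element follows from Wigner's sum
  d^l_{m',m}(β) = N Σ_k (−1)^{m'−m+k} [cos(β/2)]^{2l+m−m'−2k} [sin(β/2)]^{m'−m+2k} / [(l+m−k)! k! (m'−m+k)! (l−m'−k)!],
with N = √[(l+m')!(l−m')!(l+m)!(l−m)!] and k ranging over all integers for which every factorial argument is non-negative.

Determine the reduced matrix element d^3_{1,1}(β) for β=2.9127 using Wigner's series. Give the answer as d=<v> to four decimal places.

d=0.0749

d^3_{1,1}(β=2.9127) via Wigner's sum:
c=cos(2.9127/2)=0.114197, s=sin(2.9127/2)=0.993458; N=√[24·2·24·2]=48.000000
The bounds max(0,m−m')=0 and min(l+m,l−m')=2 give 3 terms
  k=0: (−1)^0·48.0000/(48)·0.1142^6·0.9935^0 = +0.000002
  k=1: (−1)^1·48.0000/(6)·0.1142^4·0.9935^2 = -0.001343
  k=2: (−1)^2·48.0000/(8)·0.1142^2·0.9935^4 = +0.076218
d^3_{1,1}(2.9127) = +0.000002 -0.001343 +0.076218 = +0.074877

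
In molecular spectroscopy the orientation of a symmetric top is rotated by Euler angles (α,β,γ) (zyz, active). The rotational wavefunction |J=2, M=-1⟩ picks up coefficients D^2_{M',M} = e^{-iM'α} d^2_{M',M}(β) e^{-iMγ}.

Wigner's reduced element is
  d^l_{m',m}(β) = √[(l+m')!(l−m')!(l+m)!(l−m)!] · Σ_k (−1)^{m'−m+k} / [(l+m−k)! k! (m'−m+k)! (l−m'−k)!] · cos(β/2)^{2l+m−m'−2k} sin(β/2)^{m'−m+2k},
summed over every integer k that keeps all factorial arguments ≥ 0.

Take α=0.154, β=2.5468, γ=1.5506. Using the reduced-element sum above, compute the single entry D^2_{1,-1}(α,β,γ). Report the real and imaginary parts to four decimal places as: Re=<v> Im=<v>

Re=-0.1040 Im=-0.5911

Split into d^2_{1,-1}(β=2.5468) × two z-phases.
Half-angle: c=0.293032, s=0.956103. N=√(6·1·1·6)=6.000000
k∈{0,1} keeps every argument non-negative
  k=0: (−1)^2·6.0000/(2)·0.2930^2·0.9561^2 = +0.235483
  k=1: (−1)^3·6.0000/(6)·0.2930^0·0.9561^4 = -0.835638
d^2_{1,-1}(2.5468) = +0.235483 -0.835638 = -0.600155
Attach z-rotation phases: D = e^{-i(1)(0.154)}·(-0.600155)·e^{-i(-1)(1.5506)} = -0.104017-0.591072i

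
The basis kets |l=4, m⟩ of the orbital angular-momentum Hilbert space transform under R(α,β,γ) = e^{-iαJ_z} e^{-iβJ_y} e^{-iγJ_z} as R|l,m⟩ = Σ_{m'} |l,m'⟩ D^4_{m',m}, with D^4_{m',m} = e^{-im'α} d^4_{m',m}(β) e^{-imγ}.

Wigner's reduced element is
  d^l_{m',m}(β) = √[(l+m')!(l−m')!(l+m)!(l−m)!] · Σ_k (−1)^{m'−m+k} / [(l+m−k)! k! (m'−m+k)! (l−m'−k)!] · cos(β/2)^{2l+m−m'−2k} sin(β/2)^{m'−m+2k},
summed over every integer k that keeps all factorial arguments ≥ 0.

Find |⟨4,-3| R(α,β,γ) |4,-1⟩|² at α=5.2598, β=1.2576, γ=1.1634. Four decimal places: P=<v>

D^4_{-3,-1}(5.2598,1.2576,1.1634) = e^{-i·-3·5.2598}·d^4_{-3,-1}(1.2576)·e^{-i·-1·1.1634}. Compute d first:
c=cos(1.2576/2)=0.808734, s=sin(1.2576/2)=0.588175; N=√[1·5040·6·120]=1904.940944
k: max(0,(-1)−(-3))=2 … min(4+(-1),4−(-3))=3
  k=2: (−1)^0·1904.9409/(240)·0.8087^6·0.5882^2 = +0.768275
  k=3: (−1)^1·1904.9409/(144)·0.8087^4·0.5882^4 = -0.677278
d^4_{-3,-1}(1.2576) = +0.768275 -0.677278 = +0.090997
|D^4_{-3,-1}|² = |d^4_{-3,-1}(β)|² = (+0.090997)² = 0.008280 (the z-rotation phases have unit modulus)

P=0.0083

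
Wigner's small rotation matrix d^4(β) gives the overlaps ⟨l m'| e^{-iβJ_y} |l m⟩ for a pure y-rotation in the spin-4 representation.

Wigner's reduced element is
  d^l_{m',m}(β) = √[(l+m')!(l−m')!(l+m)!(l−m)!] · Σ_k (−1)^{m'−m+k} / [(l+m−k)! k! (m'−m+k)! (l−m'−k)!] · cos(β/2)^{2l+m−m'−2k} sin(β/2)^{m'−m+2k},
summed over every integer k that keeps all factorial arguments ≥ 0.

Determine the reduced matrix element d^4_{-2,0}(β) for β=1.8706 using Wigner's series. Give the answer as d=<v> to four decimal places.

d^4_{-2,0}(β=1.8706) via Wigner's sum:
c=cos(1.8706/2)=0.593577, s=sin(1.8706/2)=0.804777; N=√[2·720·24·24]=910.735966
k∈{2,3,4} keeps every argument non-negative
  k=2: (−1)^0·910.7360/(96)·0.5936^6·0.8048^2 = +0.268742
  k=3: (−1)^1·910.7360/(36)·0.5936^4·0.8048^4 = -1.317349
  k=4: (−1)^2·910.7360/(96)·0.5936^2·0.8048^6 = +0.908091
d^4_{-2,0}(1.8706) = +0.268742 -1.317349 +0.908091 = -0.140517

d=-0.1405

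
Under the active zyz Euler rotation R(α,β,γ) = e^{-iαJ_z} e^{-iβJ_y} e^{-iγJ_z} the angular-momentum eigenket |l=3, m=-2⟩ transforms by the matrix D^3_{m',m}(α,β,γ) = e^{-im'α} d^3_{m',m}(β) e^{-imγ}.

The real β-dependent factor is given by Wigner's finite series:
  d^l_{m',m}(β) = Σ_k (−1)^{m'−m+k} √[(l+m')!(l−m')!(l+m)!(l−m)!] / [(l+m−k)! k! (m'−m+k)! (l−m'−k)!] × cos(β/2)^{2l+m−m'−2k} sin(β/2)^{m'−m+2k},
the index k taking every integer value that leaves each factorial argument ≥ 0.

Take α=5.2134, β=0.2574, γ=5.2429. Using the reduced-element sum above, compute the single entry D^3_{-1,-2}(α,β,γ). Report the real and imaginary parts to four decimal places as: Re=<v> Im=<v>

Re=0.3763 Im=-0.0033

First d^3_{-1,-2}(β=0.2574), then the phase factors e^{-i(-1)α} and e^{-i(-2)γ}:
With c≡cos(β/2)=0.991730 and s≡sin(β/2)=0.128345, N=[2·24·1·120]^{1/2}=75.894664
Admissible k: 0..1 (factorial args all ≥0)
  k=0: (−1)^1·75.8947/(24)·0.9917^5·0.1283^1 = -0.389355
  k=1: (−1)^2·75.8947/(12)·0.9917^3·0.1283^3 = +0.013042
d^3_{-1,-2}(0.2574) = -0.389355 +0.013042 = -0.376313
Phases: e^{-i·(-1)·5.2134}=+0.480313-0.877097i, e^{-i·(-2)·5.2429}=-0.487980-0.872855i ⇒ D=+0.376298-0.003298i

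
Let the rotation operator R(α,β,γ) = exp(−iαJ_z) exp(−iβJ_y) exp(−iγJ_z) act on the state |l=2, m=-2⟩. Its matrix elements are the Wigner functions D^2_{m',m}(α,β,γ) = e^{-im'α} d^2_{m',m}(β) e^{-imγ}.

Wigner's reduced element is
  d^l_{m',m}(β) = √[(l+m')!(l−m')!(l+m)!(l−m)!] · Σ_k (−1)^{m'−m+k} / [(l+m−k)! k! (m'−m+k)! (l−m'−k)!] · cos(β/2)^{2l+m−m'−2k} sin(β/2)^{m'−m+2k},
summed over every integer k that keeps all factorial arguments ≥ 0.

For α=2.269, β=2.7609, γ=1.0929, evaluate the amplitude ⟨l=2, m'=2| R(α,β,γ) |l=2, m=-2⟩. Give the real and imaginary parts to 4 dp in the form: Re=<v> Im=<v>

Re=-0.6548 Im=-0.6600

Split into d^2_{2,-2}(β=2.7609) × two z-phases.
Half-angle: c=0.189199, s=0.981939. N=√(24·1·1·24)=24.000000
k: max(0,(-2)−(2))=0 … min(2+(-2),2−(2))=0
  k=0: (−1)^4·24.0000/(24)·0.1892^0·0.9819^4 = +0.929689
d^2_{2,-2}(2.7609) = +0.929689
D = (-0.173506+0.984833i)·(+0.929689)·(-0.576962+0.816771i) = -0.654758-0.660010i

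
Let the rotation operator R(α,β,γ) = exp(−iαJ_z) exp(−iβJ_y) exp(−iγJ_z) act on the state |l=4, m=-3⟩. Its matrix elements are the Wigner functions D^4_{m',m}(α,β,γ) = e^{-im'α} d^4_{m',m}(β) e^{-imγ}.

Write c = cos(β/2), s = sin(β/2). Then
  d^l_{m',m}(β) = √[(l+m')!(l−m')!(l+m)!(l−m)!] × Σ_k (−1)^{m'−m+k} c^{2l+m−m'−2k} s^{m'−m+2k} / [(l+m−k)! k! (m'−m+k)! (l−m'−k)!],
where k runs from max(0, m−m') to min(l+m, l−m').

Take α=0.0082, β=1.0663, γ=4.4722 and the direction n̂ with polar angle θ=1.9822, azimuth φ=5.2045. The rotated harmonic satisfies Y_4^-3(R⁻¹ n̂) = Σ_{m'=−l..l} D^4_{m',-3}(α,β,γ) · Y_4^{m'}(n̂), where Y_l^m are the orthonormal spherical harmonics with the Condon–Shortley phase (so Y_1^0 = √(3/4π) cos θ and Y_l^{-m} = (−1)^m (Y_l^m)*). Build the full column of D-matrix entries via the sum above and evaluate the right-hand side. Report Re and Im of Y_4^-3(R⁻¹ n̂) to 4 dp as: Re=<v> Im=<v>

Need the full column D^4_{m',-3} for m'=−4..4 at α=0.0082, β=1.0663, γ=4.4722.
cos(β/2)=0.861210, sin(β/2)=0.508249
d^4_{-4,-3}: single k=1 term ⇒ +0.505110;  D = +0.320651+0.390281i
d^4_{-3,-3}: k∈[0..1] ⇒ +0.302604 -0.737745 = -0.435141;  D = -0.278981-0.333942i
d^4_{-2,-3}: k∈[0..1] ⇒ -0.668198 +0.698169 = +0.029971;  D = +0.019403+0.022842i
d^4_{-1,-3}: k∈[0..1] ⇒ +0.836524 -0.485580 = +0.350943;  D = +0.229386+0.265600i
d^4_{0,-3}: k∈[0..1] ⇒ -0.735934 +0.256314 = -0.479620;  D = -0.316458-0.360402i
d^4_{1,-3}: k∈[0..1] ⇒ +0.485580 -0.101472 = +0.384108;  D = +0.255797+0.286543i
d^4_{2,-3}: k∈[0..1] ⇒ -0.243161 +0.028230 = -0.214931;  D = -0.144444-0.159159i
d^4_{3,-3}: k∈[0..1] ⇒ +0.089490 -0.004453 = +0.085037;  D = +0.057663+0.062500i
d^4_{4,-3}: single k=0 term ⇒ -0.021340;  D = -0.014598-0.015565i
Y_4^{m'}(θ=1.9822,φ=5.2045) and Σ D·Y over m':
  (+0.3207+0.3903i)·(-0.1209-0.2879i)  (-0.2790-0.3339i)·(+0.3837+0.0364i)  (+0.0194+0.0228i)·(-0.0186+0.0280i)  (+0.2294+0.2656i)·(+0.1541+0.2874i)  (-0.3165-0.3604i)·(-0.0955+0.0000i)  (+0.2558+0.2865i)·(-0.1541+0.2874i)  (-0.1444-0.1592i)·(-0.0186-0.0280i)  (+0.0577+0.0625i)·(-0.3837+0.0364i)  (-0.0146-0.0156i)·(-0.1209+0.2879i)
Y_4^-3(R⁻¹ n̂) = -0.174761-0.124278i

Re=-0.1748 Im=-0.1243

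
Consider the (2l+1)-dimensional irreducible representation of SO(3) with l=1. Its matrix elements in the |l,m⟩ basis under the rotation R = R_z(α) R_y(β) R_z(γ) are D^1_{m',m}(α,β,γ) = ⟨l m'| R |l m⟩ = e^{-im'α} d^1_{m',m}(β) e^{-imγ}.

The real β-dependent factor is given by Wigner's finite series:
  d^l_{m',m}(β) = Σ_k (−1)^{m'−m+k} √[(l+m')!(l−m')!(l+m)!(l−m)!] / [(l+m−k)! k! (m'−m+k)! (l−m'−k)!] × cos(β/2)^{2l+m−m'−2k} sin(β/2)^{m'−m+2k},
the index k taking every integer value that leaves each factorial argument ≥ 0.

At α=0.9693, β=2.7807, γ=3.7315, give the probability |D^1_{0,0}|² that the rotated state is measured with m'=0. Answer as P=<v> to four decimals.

Split into d^1_{0,0}(β=2.7807) × two z-phases.
Half-angle: c=0.179469, s=0.983764. N=√(1·1·1·1)=1.000000
k∈{0,1} keeps every argument non-negative
  k=0: (−1)^0·1.0000/(1)·0.1795^2·0.9838^0 = +0.032209
  k=1: (−1)^1·1.0000/(1)·0.1795^0·0.9838^2 = -0.967791
d^1_{0,0}(2.7807) = +0.032209 -0.967791 = -0.935582
|D^1_{0,0}|² = |d^1_{0,0}(β)|² = (-0.935582)² = 0.875314 (the z-rotation phases have unit modulus)

P=0.8753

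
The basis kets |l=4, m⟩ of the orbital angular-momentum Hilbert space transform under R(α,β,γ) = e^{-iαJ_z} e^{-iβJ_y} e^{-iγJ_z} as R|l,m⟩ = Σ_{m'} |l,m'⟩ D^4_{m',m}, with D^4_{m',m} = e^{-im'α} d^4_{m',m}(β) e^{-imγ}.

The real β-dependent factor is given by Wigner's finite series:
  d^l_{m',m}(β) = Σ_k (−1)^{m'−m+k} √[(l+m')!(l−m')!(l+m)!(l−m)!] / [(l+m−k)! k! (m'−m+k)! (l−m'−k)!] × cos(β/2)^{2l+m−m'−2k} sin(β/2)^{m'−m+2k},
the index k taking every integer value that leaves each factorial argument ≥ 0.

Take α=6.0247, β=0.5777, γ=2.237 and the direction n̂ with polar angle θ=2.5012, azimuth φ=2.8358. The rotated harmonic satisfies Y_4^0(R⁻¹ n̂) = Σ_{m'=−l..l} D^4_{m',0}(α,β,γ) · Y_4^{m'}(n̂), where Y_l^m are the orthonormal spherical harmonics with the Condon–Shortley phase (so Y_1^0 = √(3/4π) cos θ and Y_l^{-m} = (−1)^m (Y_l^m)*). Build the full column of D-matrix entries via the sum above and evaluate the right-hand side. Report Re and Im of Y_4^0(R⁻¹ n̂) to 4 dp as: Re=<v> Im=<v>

Need the full column D^4_{m',0} for m'=−4..4 at α=6.0247, β=0.5777, γ=2.237.
cos(β/2)=0.958572, sin(β/2)=0.284850
d^4_{-4,0}: single k=4 term ⇒ +0.046506;  D = +0.023785-0.039964i
d^4_{-3,0}: k∈[3..4] ⇒ +0.221328 -0.019544 = +0.201784;  D = +0.144094-0.141257i
d^4_{-2,0}: k∈[2..4] ⇒ +0.597176 -0.140622 +0.004657 = +0.461211;  D = +0.400940-0.227953i
d^4_{-1,0}: k∈[1..4] ⇒ +0.947338 -0.501925 +0.044322 -0.000652 = +0.489082;  D = +0.472834-0.125017i
d^4_{0,0}: k∈[0..4] ⇒ +0.712850 -1.007166 +0.200109 -0.007854 +0.000043 = -0.102018;  D = -0.102018+0.000000i
d^4_{1,0}: k∈[0..3] ⇒ -0.947338 +0.501925 -0.044322 +0.000652 = -0.489082;  D = -0.472834-0.125017i
d^4_{2,0}: k∈[0..2] ⇒ +0.597176 -0.140622 +0.004657 = +0.461211;  D = +0.400940+0.227953i
d^4_{3,0}: k∈[0..1] ⇒ -0.221328 +0.019544 = -0.201784;  D = -0.144094-0.141257i
d^4_{4,0}: single k=0 term ⇒ +0.046506;  D = +0.023785+0.039964i
Y_4^{m'}(θ=2.5012,φ=2.8358) and Σ D·Y over m':
  (+0.0238-0.0400i)·(+0.0192+0.0530i)  (+0.1441-0.1413i)·(+0.1302+0.1700i)  (+0.4009-0.2280i)·(+0.3423+0.2401i)  (+0.4728-0.1250i)·(+0.3244+0.1024i)  (-0.1020+0.0000i)·(-0.1925+0.0000i)  (-0.4728-0.1250i)·(-0.3244+0.1024i)  (+0.4009+0.2280i)·(+0.3423-0.2401i)  (-0.1441-0.1413i)·(-0.1302+0.1700i)  (+0.0238+0.0400i)·(+0.0192-0.0530i)
Y_4^0(R⁻¹ n̂) = +0.826672-0.000000i

Re=0.8267 Im=0.0000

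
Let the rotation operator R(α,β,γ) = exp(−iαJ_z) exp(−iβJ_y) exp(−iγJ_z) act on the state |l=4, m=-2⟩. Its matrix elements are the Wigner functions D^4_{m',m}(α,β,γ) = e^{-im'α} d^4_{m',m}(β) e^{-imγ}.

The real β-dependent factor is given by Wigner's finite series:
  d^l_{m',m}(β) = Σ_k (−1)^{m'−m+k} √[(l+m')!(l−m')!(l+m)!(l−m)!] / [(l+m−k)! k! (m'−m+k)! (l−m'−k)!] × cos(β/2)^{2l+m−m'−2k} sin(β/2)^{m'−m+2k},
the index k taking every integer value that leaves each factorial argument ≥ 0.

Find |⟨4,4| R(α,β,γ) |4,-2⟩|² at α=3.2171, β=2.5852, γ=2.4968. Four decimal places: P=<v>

Split into d^4_{4,-2}(β=2.5852) × two z-phases.
c=cos(2.5852/2)=0.274622, s=sin(2.5852/2)=0.961552; N=√[40320·1·2·720]=7619.763776
k: max(0,(-2)−(4))=0 … min(4+(-2),4−(4))=0
  k=0: (−1)^6·7619.7638/(1440)·0.2746^2·0.9616^6 = +0.315418
d^4_{4,-2}(2.5852) = +0.315418
|D^4_{4,-2}|² = |d^4_{4,-2}(β)|² = (+0.315418)² = 0.099489 (the z-rotation phases have unit modulus)

P=0.0995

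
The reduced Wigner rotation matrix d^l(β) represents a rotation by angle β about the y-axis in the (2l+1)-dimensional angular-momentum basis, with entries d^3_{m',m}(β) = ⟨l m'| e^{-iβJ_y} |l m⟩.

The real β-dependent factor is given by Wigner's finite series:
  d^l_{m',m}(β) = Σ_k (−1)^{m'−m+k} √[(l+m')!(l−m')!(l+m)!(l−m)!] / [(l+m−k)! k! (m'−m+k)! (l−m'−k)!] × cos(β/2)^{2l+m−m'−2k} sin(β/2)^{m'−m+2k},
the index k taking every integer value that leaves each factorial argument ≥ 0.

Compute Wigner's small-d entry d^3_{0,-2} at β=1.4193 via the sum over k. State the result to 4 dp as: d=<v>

d^3_{0,-2}(β=1.4193) via Wigner's sum:
Half-angle: c=0.758590, s=0.651568. N=√(6·6·1·120)=65.726707
k: max(0,(-2)−(0))=0 … min(3+(-2),3−(0))=1
  k=0: (−1)^2·65.7267/(12)·0.7586^4·0.6516^2 = +0.770032
  k=1: (−1)^3·65.7267/(12)·0.7586^2·0.6516^4 = -0.568087
d^3_{0,-2}(1.4193) = +0.770032 -0.568087 = +0.201946

d=0.2019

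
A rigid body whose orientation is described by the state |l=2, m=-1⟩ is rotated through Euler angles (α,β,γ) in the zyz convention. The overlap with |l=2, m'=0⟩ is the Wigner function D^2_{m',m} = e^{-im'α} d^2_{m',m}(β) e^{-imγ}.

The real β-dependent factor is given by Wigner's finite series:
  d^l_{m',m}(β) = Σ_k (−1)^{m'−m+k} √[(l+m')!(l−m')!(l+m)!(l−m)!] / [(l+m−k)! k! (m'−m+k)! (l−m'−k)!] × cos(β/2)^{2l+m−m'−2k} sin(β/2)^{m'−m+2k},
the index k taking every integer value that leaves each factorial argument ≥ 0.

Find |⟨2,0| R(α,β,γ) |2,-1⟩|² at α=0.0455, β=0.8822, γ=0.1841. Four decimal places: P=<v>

D^2_{0,-1}(0.0455,0.8822,0.1841) = e^{-i·0·0.0455}·d^2_{0,-1}(0.8822)·e^{-i·-1·0.1841}. Compute d first:
c=cos(0.8822/2)=0.904283, s=sin(0.8822/2)=0.426934; N=√[2·2·1·6]=4.898979
k∈{0,1} keeps every argument non-negative
  k=0: (−1)^1·4.8990/(2)·0.9043^3·0.4269^1 = -0.773302
  k=1: (−1)^2·4.8990/(2)·0.9043^1·0.4269^3 = +0.172371
d^2_{0,-1}(0.8822) = -0.773302 +0.172371 = -0.600932
|D^2_{0,-1}|² = |d^2_{0,-1}(β)|² = (-0.600932)² = 0.361119 (the z-rotation phases have unit modulus)

P=0.3611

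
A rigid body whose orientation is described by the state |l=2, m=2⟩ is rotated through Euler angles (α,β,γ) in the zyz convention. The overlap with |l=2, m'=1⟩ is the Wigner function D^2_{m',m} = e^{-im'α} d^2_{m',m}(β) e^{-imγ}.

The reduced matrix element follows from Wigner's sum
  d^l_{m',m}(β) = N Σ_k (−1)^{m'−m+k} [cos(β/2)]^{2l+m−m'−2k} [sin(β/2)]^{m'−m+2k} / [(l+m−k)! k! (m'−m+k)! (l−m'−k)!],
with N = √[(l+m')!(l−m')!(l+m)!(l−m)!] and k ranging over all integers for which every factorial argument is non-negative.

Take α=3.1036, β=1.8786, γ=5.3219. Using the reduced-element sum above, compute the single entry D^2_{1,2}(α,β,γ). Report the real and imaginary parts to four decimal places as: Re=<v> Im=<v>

Re=0.1262 Im=-0.3072

D^2_{1,2}(3.1036,1.8786,5.3219) = e^{-i·1·3.1036}·d^2_{1,2}(1.8786)·e^{-i·2·5.3219}. Compute d first:
c=cos(1.8786/2)=0.590353, s=sin(1.8786/2)=0.807145; N=√[6·1·24·1]=12.000000
Admissible k: 1..1 (factorial args all ≥0)
  k=1: (−1)^0·12.0000/(6)·0.5904^3·0.8071^1 = +0.332137
d^2_{1,2}(1.8786) = +0.332137
D = (-0.999278-0.037984i)·(+0.332137)·(-0.344564+0.938763i) = +0.126203-0.307226i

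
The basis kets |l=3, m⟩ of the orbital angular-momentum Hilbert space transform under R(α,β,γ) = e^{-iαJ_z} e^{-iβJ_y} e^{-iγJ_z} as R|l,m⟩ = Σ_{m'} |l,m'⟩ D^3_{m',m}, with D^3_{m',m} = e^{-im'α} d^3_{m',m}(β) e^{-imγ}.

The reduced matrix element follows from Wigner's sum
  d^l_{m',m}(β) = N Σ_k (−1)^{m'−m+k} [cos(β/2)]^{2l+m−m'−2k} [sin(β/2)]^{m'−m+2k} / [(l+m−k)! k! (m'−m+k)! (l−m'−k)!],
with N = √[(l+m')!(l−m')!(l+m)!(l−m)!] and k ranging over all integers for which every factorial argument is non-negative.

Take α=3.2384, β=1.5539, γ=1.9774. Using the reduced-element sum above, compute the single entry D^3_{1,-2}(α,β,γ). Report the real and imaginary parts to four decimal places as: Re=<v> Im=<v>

First d^3_{1,-2}(β=1.5539), then the phase factors e^{-i(1)α} and e^{-i(-2)γ}:
Half-angle: c=0.713055, s=0.701108. N=√(24·2·1·120)=75.894664
Admissible k: 0..1 (factorial args all ≥0)
  k=0: (−1)^3·75.8947/(12)·0.7131^3·0.7011^3 = -0.790231
  k=1: (−1)^4·75.8947/(24)·0.7131^1·0.7011^5 = +0.381986
d^3_{1,-2}(1.5539) = -0.790231 +0.381986 = -0.408245
Phases: e^{-i·(1)·3.2384}=-0.995318+0.096656i, e^{-i·(-2)·1.9774}=-0.687172-0.726495i ⇒ D=-0.307888-0.268084i

Re=-0.3079 Im=-0.2681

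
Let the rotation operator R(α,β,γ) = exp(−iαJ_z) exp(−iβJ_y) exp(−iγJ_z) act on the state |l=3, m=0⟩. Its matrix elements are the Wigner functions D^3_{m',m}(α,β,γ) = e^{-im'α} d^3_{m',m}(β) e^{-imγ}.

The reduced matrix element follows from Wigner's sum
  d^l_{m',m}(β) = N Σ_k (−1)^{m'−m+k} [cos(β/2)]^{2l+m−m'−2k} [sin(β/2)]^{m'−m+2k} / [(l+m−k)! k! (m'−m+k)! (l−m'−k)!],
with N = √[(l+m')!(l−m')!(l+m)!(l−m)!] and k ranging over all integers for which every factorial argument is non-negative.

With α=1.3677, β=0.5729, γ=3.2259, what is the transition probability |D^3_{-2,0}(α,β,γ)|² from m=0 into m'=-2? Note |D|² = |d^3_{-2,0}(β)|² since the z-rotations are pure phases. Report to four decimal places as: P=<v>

P=0.1143

First d^3_{-2,0}(β=0.5729), then the phase factors e^{-i(-2)α} and e^{-i(0)γ}:
c=cos(0.5729/2)=0.959253, s=sin(0.5729/2)=0.282549; N=√[1·120·6·6]=65.726707
The bounds max(0,m−m')=2 and min(l+m,l−m')=3 give 2 terms
  k=2: (−1)^0·65.7267/(12)·0.9593^4·0.2825^2 = +0.370237
  k=3: (−1)^1·65.7267/(12)·0.9593^2·0.2825^4 = -0.032122
d^3_{-2,0}(0.5729) = +0.370237 -0.032122 = +0.338115
|D^3_{-2,0}|² = |d^3_{-2,0}(β)|² = (+0.338115)² = 0.114322 (the z-rotation phases have unit modulus)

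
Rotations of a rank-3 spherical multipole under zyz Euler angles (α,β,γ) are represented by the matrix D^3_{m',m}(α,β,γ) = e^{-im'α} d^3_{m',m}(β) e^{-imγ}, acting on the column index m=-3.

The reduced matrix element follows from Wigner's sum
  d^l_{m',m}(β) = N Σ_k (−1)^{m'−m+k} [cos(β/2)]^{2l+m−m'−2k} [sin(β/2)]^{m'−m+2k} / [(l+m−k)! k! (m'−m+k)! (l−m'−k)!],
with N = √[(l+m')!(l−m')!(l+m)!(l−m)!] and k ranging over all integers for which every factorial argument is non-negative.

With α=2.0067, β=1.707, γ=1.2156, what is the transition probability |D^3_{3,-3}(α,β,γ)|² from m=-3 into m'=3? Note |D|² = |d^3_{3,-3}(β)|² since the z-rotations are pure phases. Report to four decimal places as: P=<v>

Split into d^3_{3,-3}(β=1.707) × two z-phases.
c=cos(1.707/2)=0.657350, s=sin(1.707/2)=0.753586; N=√[720·1·1·720]=720.000000
k: max(0,(-3)−(3))=0 … min(3+(-3),3−(3))=0
  k=0: (−1)^6·720.0000/(720)·0.6573^0·0.7536^6 = +0.183145
d^3_{3,-3}(1.707) = +0.183145
|D^3_{3,-3}|² = |d^3_{3,-3}(β)|² = (+0.183145)² = 0.033542 (the z-rotation phases have unit modulus)

P=0.0335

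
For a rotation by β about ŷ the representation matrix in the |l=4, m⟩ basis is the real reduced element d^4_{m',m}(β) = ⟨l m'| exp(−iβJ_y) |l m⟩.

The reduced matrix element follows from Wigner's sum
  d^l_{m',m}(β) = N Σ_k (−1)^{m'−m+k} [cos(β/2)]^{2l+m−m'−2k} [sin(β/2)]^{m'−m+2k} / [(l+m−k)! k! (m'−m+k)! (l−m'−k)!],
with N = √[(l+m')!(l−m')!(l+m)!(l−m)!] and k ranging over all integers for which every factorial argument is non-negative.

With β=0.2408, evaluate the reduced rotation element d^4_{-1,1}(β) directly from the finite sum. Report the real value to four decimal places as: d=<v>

d=0.1321

d^4_{-1,1}(β=0.2408) via Wigner's sum:
Half-angle: c=0.992761, s=0.120109. N=√(6·120·120·6)=720.000000
The bounds max(0,m−m')=2 and min(l+m,l−m')=5 give 4 terms
  k=2: (−1)^0·720.0000/(72)·0.9928^6·0.1201^2 = +0.138109
  k=3: (−1)^1·720.0000/(24)·0.9928^4·0.1201^4 = -0.006065
  k=4: (−1)^2·720.0000/(48)·0.9928^2·0.1201^6 = +0.000044
  k=5: (−1)^3·720.0000/(720)·0.9928^0·0.1201^8 = -0.000000
d^4_{-1,1}(0.2408) = +0.138109 -0.006065 +0.000044 -0.000000 = +0.132088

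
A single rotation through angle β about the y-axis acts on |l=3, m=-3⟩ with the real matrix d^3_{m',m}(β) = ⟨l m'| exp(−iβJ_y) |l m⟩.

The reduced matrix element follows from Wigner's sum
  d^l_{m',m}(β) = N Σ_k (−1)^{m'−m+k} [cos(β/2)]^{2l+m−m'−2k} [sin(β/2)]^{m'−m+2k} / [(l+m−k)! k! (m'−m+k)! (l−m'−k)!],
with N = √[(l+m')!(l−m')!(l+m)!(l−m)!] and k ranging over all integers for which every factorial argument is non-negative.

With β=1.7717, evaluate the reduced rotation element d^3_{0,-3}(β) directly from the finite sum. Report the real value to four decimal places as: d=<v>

d^3_{0,-3}(β=1.7717) via Wigner's sum:
Half-angle: c=0.632631, s=0.774453. N=√(6·6·1·720)=160.996894
The bounds max(0,m−m')=0 and min(l+m,l−m')=0 give 1 term
  k=0: (−1)^3·160.9969/(36)·0.6326^3·0.7745^3 = -0.525960
d^3_{0,-3}(1.7717) = -0.525960

d=-0.5260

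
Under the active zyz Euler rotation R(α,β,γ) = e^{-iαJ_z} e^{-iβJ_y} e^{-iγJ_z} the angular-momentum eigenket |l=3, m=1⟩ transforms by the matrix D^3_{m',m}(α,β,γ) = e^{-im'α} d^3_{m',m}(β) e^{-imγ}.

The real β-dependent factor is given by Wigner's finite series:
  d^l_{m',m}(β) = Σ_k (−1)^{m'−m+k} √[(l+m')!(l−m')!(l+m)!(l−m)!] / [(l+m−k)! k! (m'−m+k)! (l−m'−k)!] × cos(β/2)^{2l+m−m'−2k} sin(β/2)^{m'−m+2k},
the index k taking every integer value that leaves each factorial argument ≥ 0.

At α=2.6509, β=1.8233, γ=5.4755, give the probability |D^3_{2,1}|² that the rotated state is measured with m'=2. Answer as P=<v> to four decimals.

Split into d^3_{2,1}(β=1.8233) × two z-phases.
c=cos(1.8233/2)=0.612442, s=sin(1.8233/2)=0.790515; N=√[120·1·24·2]=75.894664
The bounds max(0,m−m')=0 and min(l+m,l−m')=1 give 2 terms
  k=0: (−1)^1·75.8947/(24)·0.6124^5·0.7905^1 = -0.215395
  k=1: (−1)^2·75.8947/(12)·0.6124^3·0.7905^3 = +0.717722
d^3_{2,1}(1.8233) = -0.215395 +0.717722 = +0.502327
|D^3_{2,1}|² = |d^3_{2,1}(β)|² = (+0.502327)² = 0.252332 (the z-rotation phases have unit modulus)

P=0.2523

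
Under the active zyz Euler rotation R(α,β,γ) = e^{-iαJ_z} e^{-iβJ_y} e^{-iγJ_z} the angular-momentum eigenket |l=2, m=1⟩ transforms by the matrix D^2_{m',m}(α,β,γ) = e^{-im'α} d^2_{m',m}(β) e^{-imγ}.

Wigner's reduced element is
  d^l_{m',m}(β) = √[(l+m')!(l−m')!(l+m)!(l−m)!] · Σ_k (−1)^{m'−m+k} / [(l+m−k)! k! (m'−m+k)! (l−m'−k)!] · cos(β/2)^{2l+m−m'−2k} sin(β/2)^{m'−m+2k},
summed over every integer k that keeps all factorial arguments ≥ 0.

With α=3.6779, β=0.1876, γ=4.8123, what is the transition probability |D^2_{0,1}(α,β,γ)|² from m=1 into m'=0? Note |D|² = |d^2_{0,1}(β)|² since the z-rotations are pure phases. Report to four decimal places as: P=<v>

P=0.0504

First d^2_{0,1}(β=0.1876), then the phase factors e^{-i(0)α} and e^{-i(1)γ}:
Half-angle: c=0.995604, s=0.093663. N=√(2·2·6·1)=4.898979
The bounds max(0,m−m')=1 and min(l+m,l−m')=2 give 2 terms
  k=1: (−1)^0·4.8990/(2)·0.9956^3·0.0937^1 = +0.226413
  k=2: (−1)^1·4.8990/(2)·0.9956^1·0.0937^3 = -0.002004
d^2_{0,1}(0.1876) = +0.226413 -0.002004 = +0.224409
|D^2_{0,1}|² = |d^2_{0,1}(β)|² = (+0.224409)² = 0.050359 (the z-rotation phases have unit modulus)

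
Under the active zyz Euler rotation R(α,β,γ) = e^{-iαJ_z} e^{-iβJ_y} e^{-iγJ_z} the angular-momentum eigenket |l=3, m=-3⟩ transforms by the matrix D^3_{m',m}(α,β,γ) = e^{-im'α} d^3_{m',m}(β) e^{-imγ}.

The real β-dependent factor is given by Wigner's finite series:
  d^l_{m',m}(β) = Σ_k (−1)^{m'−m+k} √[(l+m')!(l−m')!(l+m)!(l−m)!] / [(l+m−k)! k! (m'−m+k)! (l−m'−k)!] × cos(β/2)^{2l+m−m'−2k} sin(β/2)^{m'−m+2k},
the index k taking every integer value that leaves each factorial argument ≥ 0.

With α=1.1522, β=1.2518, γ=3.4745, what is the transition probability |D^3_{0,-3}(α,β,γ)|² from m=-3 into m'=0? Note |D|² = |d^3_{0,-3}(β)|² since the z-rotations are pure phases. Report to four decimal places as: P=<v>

First d^3_{0,-3}(β=1.2518), then the phase factors e^{-i(0)α} and e^{-i(-3)γ}:
Half-angle: c=0.810436, s=0.585827. N=√(6·6·1·720)=160.996894
k∈{0} keeps every argument non-negative
  k=0: (−1)^3·160.9969/(36)·0.8104^3·0.5858^3 = -0.478607
d^3_{0,-3}(1.2518) = -0.478607
|D^3_{0,-3}|² = |d^3_{0,-3}(β)|² = (-0.478607)² = 0.229065 (the z-rotation phases have unit modulus)

P=0.2291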